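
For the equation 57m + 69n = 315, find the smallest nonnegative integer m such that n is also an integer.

gcd(69, 57) = 3  (69 = 1*57 + 12, 57 = 4*12 + 9, 12 = 1*9 + 3, 9 = 3*3).
3 divides 315, so solutions exist.
Back-substituting, 57*(-6) + 69*(5) = 3.
Scale by 315/3 = 105: (m₀, n₀) = (-630, 525).
General solution: m = -630 + 23t, n = 525 - 19t for integer t.
m ≥ 0: smallest is -630 mod 23 = 14 (at t = 28), with n = -7.

14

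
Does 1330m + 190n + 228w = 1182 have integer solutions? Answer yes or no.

gcd(1330, 190):
  1330 = 7·190
so gcd(1330, 190) = 190.
gcd(190, 228) = 38.
38 does not divide 1182 (remainder 4), so no integer solutions.

no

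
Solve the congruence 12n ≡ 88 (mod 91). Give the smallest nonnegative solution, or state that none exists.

gcd(91, 12) = 1.
1 divides 88, so solutions exist.
By Bézout, 12×(38) + 91×(-5) = 1.
So 12×(38) ≡ 1 (mod 91); multiply by 88: n ≡ 3344 (mod 91).
Smallest nonnegative: n = 3344 mod 91 = 68.

68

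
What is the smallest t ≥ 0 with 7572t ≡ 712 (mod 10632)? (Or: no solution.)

no solution

gcd(10632, 7572) = 12  (10632 = 1·7572 + 3060, 7572 = 2·3060 + 1452, 3060 = 2·1452 + 156, 1452 = 9·156 + 48, 156 = 3·48 + 12, 48 = 4·12).
12 does not divide 712, so the congruence has no solution.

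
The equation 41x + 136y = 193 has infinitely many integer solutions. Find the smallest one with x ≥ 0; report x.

81

gcd(136, 41) = 1  (136 = 3×41 + 13, 41 = 3×13 + 2, 13 = 6×2 + 1, 2 = 2×1).
1 divides 193, so solutions exist.
Back-substituting, 41×(-63) + 136×(19) = 1.
Scale by 193/1 = 193: (x₀, y₀) = (-12159, 3667).
General solution: x = -12159 + 136t, y = 3667 - 41t for integer t.
x ≥ 0: smallest is -12159 mod 136 = 81 (at t = 90), with y = -23.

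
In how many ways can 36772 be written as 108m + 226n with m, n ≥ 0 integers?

3

gcd(226, 108) = 2.
By Bézout, 108·(-23) + 226·(11) = 2.
One solution: (81, 124).
General: m = 81 + 113t, n = 124 - 54t.
m ≥ 0 ⇒ t ≥ 0; n ≥ 0 ⇒ t ≤ 2. So t ∈ [0, 2]: 3 solutions.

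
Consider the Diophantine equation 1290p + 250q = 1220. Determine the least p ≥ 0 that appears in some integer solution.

18

gcd(1290, 250) = 10.
10 divides 1220, so solutions exist.
By Bézout, 1290×(-6) + 250×(31) = 10.
Scale by 1220/10 = 122: (p₀, q₀) = (-732, 3782).
General solution: p = -732 + 25t, q = 3782 - 129t for integer t.
p ≥ 0: smallest is -732 mod 25 = 18 (at t = 30), with q = -88.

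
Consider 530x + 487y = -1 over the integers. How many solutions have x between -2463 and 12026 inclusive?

29

gcd(530, 487) = 1.
By Bézout, 530*(34) + 487*(-37) = 1.
Particular solution: (453, -493).
General solution: x = 453 + 487t, y = -493 - 530t for integer t.
-2463 ≤ 453 + 487t ≤ 12026 gives t ∈ [-5, 23], which is 29 values.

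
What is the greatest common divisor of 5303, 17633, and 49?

gcd(17633, 5303):
  17633 = 3×5303 + 1724
  5303 = 3×1724 + 131
  1724 = 13×131 + 21
  131 = 6×21 + 5
  21 = 4×5 + 1
  5 = 5×1
so gcd(17633, 5303) = 1.
gcd(1, 49) = 1.

1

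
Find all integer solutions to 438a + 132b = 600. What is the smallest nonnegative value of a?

gcd(438, 132) = 6.
6 divides 600, so solutions exist.
By Bézout, 438*(-3) + 132*(10) = 6.
Scale by 600/6 = 100: (a₀, b₀) = (-300, 1000).
General solution: a = -300 + 22t, b = 1000 - 73t for integer t.
a ≥ 0: smallest is -300 mod 22 = 8 (at t = 14), with b = -22.

8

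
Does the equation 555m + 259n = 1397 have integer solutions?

gcd(555, 259) = 37  (555 = 2×259 + 37, 259 = 7×37).
37 does not divide 1397 (remainder 28), so no integer solutions.

no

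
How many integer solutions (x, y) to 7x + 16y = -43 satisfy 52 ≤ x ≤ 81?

1

gcd(16, 7) = 1.
By Bézout, 7·(7) + 16·(-3) = 1.
Particular solution: (3, -4).
General solution: x = 3 + 16t, y = -4 - 7t for integer t.
52 ≤ 3 + 16t ≤ 81 gives t ∈ [4, 4], which is 1 value.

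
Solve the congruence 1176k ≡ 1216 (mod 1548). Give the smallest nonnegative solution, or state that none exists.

no solution

gcd(1548, 1176):
  1548 = 1×1176 + 372
  1176 = 3×372 + 60
  372 = 6×60 + 12
  60 = 5×12
so gcd(1548, 1176) = 12.
12 does not divide 1216, so the congruence has no solution.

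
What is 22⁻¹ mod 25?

8

gcd(25, 22) = 1  (25 = 1*22 + 3, 22 = 7*3 + 1, 3 = 3*1).
Back-substituting, 22*(8) + 25*(-7) = 1.
So 22*8 ≡ 1 (mod 25), and 8 mod 25 = 8.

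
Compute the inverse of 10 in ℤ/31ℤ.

28

gcd(31, 10) = 1.
By Bézout, 10*(-3) + 31*(1) = 1.
So 10*-3 ≡ 1 (mod 31), and -3 mod 31 = 28.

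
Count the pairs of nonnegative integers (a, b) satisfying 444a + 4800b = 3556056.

20

gcd(4800, 444) = 12  (4800 = 10*444 + 360, 444 = 1*360 + 84, 360 = 4*84 + 24, 84 = 3*24 + 12, 24 = 2*12).
Back-substituting, 444*(173) + 4800*(-16) = 12.
Scale by 296338: one solution is (51266474, -4741408). Reduce a mod 400: (74, 734).
General: a = 74 + 400t, b = 734 - 37t.
a ≥ 0 ⇒ t ≥ 0; b ≥ 0 ⇒ t ≤ 19. So t ∈ [0, 19]: 20 solutions.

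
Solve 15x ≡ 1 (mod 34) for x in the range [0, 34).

gcd(34, 15) = 1.
By Bézout, 15·(-9) + 34·(4) = 1.
So 15·-9 ≡ 1 (mod 34), and -9 mod 34 = 25.

25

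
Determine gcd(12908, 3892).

28

gcd(12908, 3892):
  12908 = 3·3892 + 1232
  3892 = 3·1232 + 196
  1232 = 6·196 + 56
  196 = 3·56 + 28
  56 = 2·28
so gcd(12908, 3892) = 28.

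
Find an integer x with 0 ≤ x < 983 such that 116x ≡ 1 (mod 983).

822

gcd(983, 116) = 1.
By Bézout, 116*(-161) + 983*(19) = 1.
So 116*-161 ≡ 1 (mod 983), and -161 mod 983 = 822.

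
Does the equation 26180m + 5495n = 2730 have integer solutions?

yes

gcd(26180, 5495):
  26180 = 4*5495 + 4200
  5495 = 1*4200 + 1295
  4200 = 3*1295 + 315
  1295 = 4*315 + 35
  315 = 9*35
so gcd(26180, 5495) = 35.
35 divides 2730, so integer solutions exist.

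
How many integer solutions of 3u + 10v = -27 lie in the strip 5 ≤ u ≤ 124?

12

gcd(10, 3) = 1.
By Bézout, 3·(-3) + 10·(1) = 1.
Particular solution: (1, -3).
General solution: u = 1 + 10t, v = -3 - 3t for integer t.
5 ≤ 1 + 10t ≤ 124 gives t ∈ [1, 12], which is 12 values.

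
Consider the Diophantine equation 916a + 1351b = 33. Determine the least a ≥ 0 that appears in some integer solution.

149

gcd(1351, 916) = 1  (1351 = 1*916 + 435, 916 = 2*435 + 46, 435 = 9*46 + 21, 46 = 2*21 + 4, 21 = 5*4 + 1, 4 = 4*1).
1 divides 33, so solutions exist.
Back-substituting, 916*(-323) + 1351*(219) = 1.
Scale by 33/1 = 33: (a₀, b₀) = (-10659, 7227).
General solution: a = -10659 + 1351t, b = 7227 - 916t for integer t.
a ≥ 0: smallest is -10659 mod 1351 = 149 (at t = 8), with b = -101.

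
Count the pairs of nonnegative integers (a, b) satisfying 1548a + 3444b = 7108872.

gcd(3444, 1548):
  3444 = 2×1548 + 348
  1548 = 4×348 + 156
  348 = 2×156 + 36
  156 = 4×36 + 12
  36 = 3×12
so gcd(3444, 1548) = 12.
Back-substitute for Bézout coefficients:
  12 = 156 - 4×36
  ... = 1548×(89) + 3444×(-40)
Scale by 592406: one solution is (52724134, -23696240). Reduce a mod 287: (225, 1963).
General: a = 225 + 287t, b = 1963 - 129t.
a ≥ 0 ⇒ t ≥ 0; b ≥ 0 ⇒ t ≤ 15. So t ∈ [0, 15]: 16 solutions.

16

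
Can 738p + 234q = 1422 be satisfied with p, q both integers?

gcd(738, 234) = 18  (738 = 3·234 + 36, 234 = 6·36 + 18, 36 = 2·18).
18 divides 1422, so integer solutions exist.

yes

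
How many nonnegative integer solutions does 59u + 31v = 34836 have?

19

gcd(59, 31):
  59 = 1·31 + 28
  31 = 1·28 + 3
  28 = 9·3 + 1
  3 = 3·1
so gcd(59, 31) = 1.
Back-substitute for Bézout coefficients:
  1 = 28 - 9·3
  ... = 59·(10) + 31·(-19)
Scale by 34836: one solution is (348360, -661884). Reduce u mod 31: (13, 1099).
General: u = 13 + 31t, v = 1099 - 59t.
u ≥ 0 ⇒ t ≥ 0; v ≥ 0 ⇒ t ≤ 18. So t ∈ [0, 18]: 19 solutions.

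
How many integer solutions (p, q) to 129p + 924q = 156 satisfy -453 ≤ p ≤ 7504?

26

gcd(924, 129) = 3  (924 = 7·129 + 21, 129 = 6·21 + 3, 21 = 7·3).
Back-substituting, 129·(43) + 924·(-6) = 3.
Scale by 52: particular solution (2236, -312); reduce p mod 308: (80, -11).
General solution: p = 80 + 308t, q = -11 - 43t for integer t.
-453 ≤ 80 + 308t ≤ 7504 gives t ∈ [-1, 24], which is 26 values.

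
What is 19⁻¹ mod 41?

gcd(41, 19) = 1.
By Bézout, 19*(13) + 41*(-6) = 1.
So 19*13 ≡ 1 (mod 41), and 13 mod 41 = 13.

13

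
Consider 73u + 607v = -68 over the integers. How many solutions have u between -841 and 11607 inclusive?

gcd(607, 73):
  607 = 8*73 + 23
  73 = 3*23 + 4
  23 = 5*4 + 3
  4 = 1*3 + 1
  3 = 3*1
so gcd(607, 73) = 1.
Back-substitute for Bézout coefficients:
  1 = 4 - 1*3
  ... = 73*(158) + 607*(-19)
Scale by -68: particular solution (-10744, 1292); reduce u mod 607: (182, -22).
General solution: u = 182 + 607t, v = -22 - 73t for integer t.
-841 ≤ 182 + 607t ≤ 11607 gives t ∈ [-1, 18], which is 20 values.

20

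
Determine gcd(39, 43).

gcd(43, 39):
  43 = 1·39 + 4
  39 = 9·4 + 3
  4 = 1·3 + 1
  3 = 3·1
so gcd(43, 39) = 1.

1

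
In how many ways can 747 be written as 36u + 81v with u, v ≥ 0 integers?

2

gcd(81, 36) = 9  (81 = 2×36 + 9, 36 = 4×9).
Back-substituting, 36×(-2) + 81×(1) = 9.
Scale by 83: one solution is (-166, 83). Reduce u mod 9: (5, 7).
General: u = 5 + 9t, v = 7 - 4t.
u ≥ 0 ⇒ t ≥ 0; v ≥ 0 ⇒ t ≤ 1. So t ∈ [0, 1]: 2 solutions.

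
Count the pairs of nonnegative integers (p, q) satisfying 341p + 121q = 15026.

4

gcd(341, 121):
  341 = 2×121 + 99
  121 = 1×99 + 22
  99 = 4×22 + 11
  22 = 2×11
so gcd(341, 121) = 11.
Back-substitute for Bézout coefficients:
  11 = 99 - 4×22
  ... = 341×(5) + 121×(-14)
Scale by 1366: one solution is (6830, -19124). Reduce p mod 11: (10, 96).
General: p = 10 + 11t, q = 96 - 31t.
p ≥ 0 ⇒ t ≥ 0; q ≥ 0 ⇒ t ≤ 3. So t ∈ [0, 3]: 4 solutions.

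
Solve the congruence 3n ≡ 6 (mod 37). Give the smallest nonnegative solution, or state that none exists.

gcd(37, 3):
  37 = 12*3 + 1
  3 = 3*1
so gcd(37, 3) = 1.
1 divides 6, so solutions exist.
Back-substitute for Bézout coefficients:
  1 = 37 - 12*3
  ... = 3*(-12) + 37*(1)
So 3*(-12) ≡ 1 (mod 37); multiply by 6: n ≡ -72 (mod 37).
Smallest nonnegative: n = -72 mod 37 = 2.

2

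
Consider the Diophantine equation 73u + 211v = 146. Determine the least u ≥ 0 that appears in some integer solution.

2

gcd(211, 73):
  211 = 2·73 + 65
  73 = 1·65 + 8
  65 = 8·8 + 1
  8 = 8·1
so gcd(211, 73) = 1.
1 divides 146, so solutions exist.
Back-substitute for Bézout coefficients:
  1 = 65 - 8·8
  ... = 73·(-26) + 211·(9)
Scale by 146/1 = 146: (u₀, v₀) = (-3796, 1314).
General solution: u = -3796 + 211t, v = 1314 - 73t for integer t.
u ≥ 0: smallest is -3796 mod 211 = 2 (at t = 18), with v = 0.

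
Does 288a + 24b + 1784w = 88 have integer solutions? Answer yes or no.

yes

gcd(288, 24) = 24  (288 = 12*24).
gcd(24, 1784) = 8.
8 divides 88, so integer solutions exist.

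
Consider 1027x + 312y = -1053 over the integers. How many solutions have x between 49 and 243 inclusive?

gcd(1027, 312) = 13.
By Bézout, 1027×(7) + 312×(-23) = 13.
Particular solution: (9, -33).
General solution: x = 9 + 24t, y = -33 - 79t for integer t.
49 ≤ 9 + 24t ≤ 243 gives t ∈ [2, 9], which is 8 values.

8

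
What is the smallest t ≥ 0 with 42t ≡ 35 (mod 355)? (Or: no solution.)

60

gcd(355, 42):
  355 = 8*42 + 19
  42 = 2*19 + 4
  19 = 4*4 + 3
  4 = 1*3 + 1
  3 = 3*1
so gcd(355, 42) = 1.
1 divides 35, so solutions exist.
Back-substitute for Bézout coefficients:
  1 = 4 - 1*3
  ... = 42*(93) + 355*(-11)
So 42*(93) ≡ 1 (mod 355); multiply by 35: t ≡ 3255 (mod 355).
Smallest nonnegative: t = 3255 mod 355 = 60.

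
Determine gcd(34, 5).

gcd(34, 5) = 1  (34 = 6·5 + 4, 5 = 1·4 + 1, 4 = 4·1).

1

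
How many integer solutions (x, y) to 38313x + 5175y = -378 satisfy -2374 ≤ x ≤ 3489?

10

gcd(38313, 5175) = 9.
By Bézout, 38313*(-57) + 5175*(422) = 9.
Particular solution: (94, -696).
General solution: x = 94 + 575t, y = -696 - 4257t for integer t.
-2374 ≤ 94 + 575t ≤ 3489 gives t ∈ [-4, 5], which is 10 values.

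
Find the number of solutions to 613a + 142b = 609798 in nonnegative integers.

gcd(613, 142) = 1  (613 = 4×142 + 45, 142 = 3×45 + 7, 45 = 6×7 + 3, 7 = 2×3 + 1, 3 = 3×1).
Back-substituting, 613×(-41) + 142×(177) = 1.
Scale by 609798: one solution is (-25001718, 107934246). Reduce a mod 142: (80, 3949).
General: a = 80 + 142t, b = 3949 - 613t.
a ≥ 0 ⇒ t ≥ 0; b ≥ 0 ⇒ t ≤ 6. So t ∈ [0, 6]: 7 solutions.

7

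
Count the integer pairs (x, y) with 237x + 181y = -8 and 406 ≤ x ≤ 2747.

13

gcd(237, 181):
  237 = 1·181 + 56
  181 = 3·56 + 13
  56 = 4·13 + 4
  13 = 3·4 + 1
  4 = 4·1
so gcd(237, 181) = 1.
Back-substitute for Bézout coefficients:
  1 = 13 - 3·4
  ... = 237·(-42) + 181·(55)
Scale by -8: particular solution (336, -440); reduce x mod 181: (155, -203).
General solution: x = 155 + 181t, y = -203 - 237t for integer t.
406 ≤ 155 + 181t ≤ 2747 gives t ∈ [2, 14], which is 13 values.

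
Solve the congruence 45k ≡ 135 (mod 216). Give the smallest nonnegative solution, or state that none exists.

gcd(216, 45) = 9.
9 divides 135, so solutions exist.
By Bézout, 45×(5) + 216×(-1) = 9.
So 45×(5) ≡ 9 (mod 216); multiply by 15: k ≡ 75 (mod 24).
Smallest nonnegative: k = 75 mod 24 = 3.

3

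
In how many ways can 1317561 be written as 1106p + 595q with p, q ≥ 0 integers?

14

gcd(1106, 595) = 7.
By Bézout, 1106×(7) + 595×(-13) = 7.
One solution: (61, 2101).
General: p = 61 + 85t, q = 2101 - 158t.
p ≥ 0 ⇒ t ≥ 0; q ≥ 0 ⇒ t ≤ 13. So t ∈ [0, 13]: 14 solutions.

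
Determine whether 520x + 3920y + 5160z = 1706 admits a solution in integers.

gcd(3920, 520) = 40.
gcd(40, 5160) = 40.
40 does not divide 1706 (remainder 26), so no integer solutions.

no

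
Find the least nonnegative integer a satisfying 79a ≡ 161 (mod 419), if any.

368

gcd(419, 79):
  419 = 5×79 + 24
  79 = 3×24 + 7
  24 = 3×7 + 3
  7 = 2×3 + 1
  3 = 3×1
so gcd(419, 79) = 1.
1 divides 161, so solutions exist.
Back-substitute for Bézout coefficients:
  1 = 7 - 2×3
  ... = 79×(122) + 419×(-23)
So 79×(122) ≡ 1 (mod 419); multiply by 161: a ≡ 19642 (mod 419).
Smallest nonnegative: a = 19642 mod 419 = 368.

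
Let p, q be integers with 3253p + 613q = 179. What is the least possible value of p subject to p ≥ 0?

552

gcd(3253, 613):
  3253 = 5*613 + 188
  613 = 3*188 + 49
  188 = 3*49 + 41
  49 = 1*41 + 8
  41 = 5*8 + 1
  8 = 8*1
so gcd(3253, 613) = 1.
1 divides 179, so solutions exist.
Back-substitute for Bézout coefficients:
  1 = 41 - 5*8
  ... = 3253*(75) + 613*(-398)
Scale by 179/1 = 179: (p₀, q₀) = (13425, -71242).
General solution: p = 13425 + 613t, q = -71242 - 3253t for integer t.
p ≥ 0: smallest is 13425 mod 613 = 552 (at t = -21), with q = -2929.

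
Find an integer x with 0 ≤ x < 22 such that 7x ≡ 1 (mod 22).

gcd(22, 7):
  22 = 3·7 + 1
  7 = 7·1
so gcd(22, 7) = 1.
Back-substitute for Bézout coefficients:
  1 = 22 - 3·7
  ... = 7·(-3) + 22·(1)
So 7·-3 ≡ 1 (mod 22), and -3 mod 22 = 19.

19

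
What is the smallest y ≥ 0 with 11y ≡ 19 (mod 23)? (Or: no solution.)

gcd(23, 11) = 1.
1 divides 19, so solutions exist.
By Bézout, 11*(-2) + 23*(1) = 1.
So 11*(-2) ≡ 1 (mod 23); multiply by 19: y ≡ -38 (mod 23).
Smallest nonnegative: y = -38 mod 23 = 8.

8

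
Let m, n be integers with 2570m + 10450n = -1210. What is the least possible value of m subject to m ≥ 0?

1012

gcd(10450, 2570):
  10450 = 4·2570 + 170
  2570 = 15·170 + 20
  170 = 8·20 + 10
  20 = 2·10
so gcd(10450, 2570) = 10.
10 divides -1210, so solutions exist.
Back-substitute for Bézout coefficients:
  10 = 170 - 8·20
  ... = 2570·(-492) + 10450·(121)
Scale by -1210/10 = -121: (m₀, n₀) = (59532, -14641).
General solution: m = 59532 + 1045t, n = -14641 - 257t for integer t.
m ≥ 0: smallest is 59532 mod 1045 = 1012 (at t = -56), with n = -249.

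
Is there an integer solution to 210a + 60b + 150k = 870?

gcd(210, 60) = 30  (210 = 3·60 + 30, 60 = 2·30).
gcd(30, 150) = 30.
30 divides 870, so integer solutions exist.

yes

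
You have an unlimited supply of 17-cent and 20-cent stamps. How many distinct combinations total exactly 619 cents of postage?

Need nonnegative integers with 17j + 20k = 619.
gcd(17, 20) = 1, and 17·(-7) + 20·(6) = 1.
So (j₀, k₀) = (-4333, 3714); general j = -4333 + 20t, k = 3714 - 17t.
j ≥ 0 ⇒ t ≥ 217; k ≥ 0 ⇒ t ≤ 218. That's 2 values of t.

2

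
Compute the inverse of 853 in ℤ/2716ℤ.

gcd(2716, 853):
  2716 = 3*853 + 157
  853 = 5*157 + 68
  157 = 2*68 + 21
  68 = 3*21 + 5
  21 = 4*5 + 1
  5 = 5*1
so gcd(2716, 853) = 1.
Back-substitute for Bézout coefficients:
  1 = 21 - 4*5
  ... = 853*(-519) + 2716*(163)
So 853*-519 ≡ 1 (mod 2716), and -519 mod 2716 = 2197.

2197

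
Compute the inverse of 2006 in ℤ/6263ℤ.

409

gcd(6263, 2006) = 1  (6263 = 3*2006 + 245, 2006 = 8*245 + 46, 245 = 5*46 + 15, 46 = 3*15 + 1, 15 = 15*1).
Back-substituting, 2006*(409) + 6263*(-131) = 1.
So 2006*409 ≡ 1 (mod 6263), and 409 mod 6263 = 409.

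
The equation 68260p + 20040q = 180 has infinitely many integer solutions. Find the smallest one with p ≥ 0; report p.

gcd(68260, 20040):
  68260 = 3×20040 + 8140
  20040 = 2×8140 + 3760
  8140 = 2×3760 + 620
  3760 = 6×620 + 40
  620 = 15×40 + 20
  40 = 2×20
so gcd(68260, 20040) = 20.
20 divides 180, so solutions exist.
Back-substitute for Bézout coefficients:
  20 = 620 - 15×40
  ... = 68260×(485) + 20040×(-1652)
Scale by 180/20 = 9: (p₀, q₀) = (4365, -14868).
General solution: p = 4365 + 1002t, q = -14868 - 3413t for integer t.
p ≥ 0: smallest is 4365 mod 1002 = 357 (at t = -4), with q = -1216.

357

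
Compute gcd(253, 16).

gcd(253, 16):
  253 = 15×16 + 13
  16 = 1×13 + 3
  13 = 4×3 + 1
  3 = 3×1
so gcd(253, 16) = 1.

1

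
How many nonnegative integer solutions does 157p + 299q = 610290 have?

13

gcd(299, 157):
  299 = 1·157 + 142
  157 = 1·142 + 15
  142 = 9·15 + 7
  15 = 2·7 + 1
  7 = 7·1
so gcd(299, 157) = 1.
Back-substitute for Bézout coefficients:
  1 = 15 - 2·7
  ... = 157·(40) + 299·(-21)
Scale by 610290: one solution is (24411600, -12816090). Reduce p mod 299: (44, 2018).
General: p = 44 + 299t, q = 2018 - 157t.
p ≥ 0 ⇒ t ≥ 0; q ≥ 0 ⇒ t ≤ 12. So t ∈ [0, 12]: 13 solutions.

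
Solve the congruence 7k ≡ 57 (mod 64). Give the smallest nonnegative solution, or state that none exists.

63

gcd(64, 7) = 1  (64 = 9*7 + 1, 7 = 7*1).
1 divides 57, so solutions exist.
Back-substituting, 7*(-9) + 64*(1) = 1.
So 7*(-9) ≡ 1 (mod 64); multiply by 57: k ≡ -513 (mod 64).
Smallest nonnegative: k = -513 mod 64 = 63.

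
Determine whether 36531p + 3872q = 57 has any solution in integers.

gcd(36531, 3872) = 11  (36531 = 9·3872 + 1683, 3872 = 2·1683 + 506, 1683 = 3·506 + 165, 506 = 3·165 + 11, 165 = 15·11).
11 does not divide 57 (remainder 2), so no integer solutions.

no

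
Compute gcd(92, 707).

1

gcd(707, 92):
  707 = 7·92 + 63
  92 = 1·63 + 29
  63 = 2·29 + 5
  29 = 5·5 + 4
  5 = 1·4 + 1
  4 = 4·1
so gcd(707, 92) = 1.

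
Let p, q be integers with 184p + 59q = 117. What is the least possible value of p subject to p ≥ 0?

42

gcd(184, 59):
  184 = 3·59 + 7
  59 = 8·7 + 3
  7 = 2·3 + 1
  3 = 3·1
so gcd(184, 59) = 1.
1 divides 117, so solutions exist.
Back-substitute for Bézout coefficients:
  1 = 7 - 2·3
  ... = 184·(17) + 59·(-53)
Scale by 117/1 = 117: (p₀, q₀) = (1989, -6201).
General solution: p = 1989 + 59t, q = -6201 - 184t for integer t.
p ≥ 0: smallest is 1989 mod 59 = 42 (at t = -33), with q = -129.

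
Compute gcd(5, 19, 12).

gcd(19, 5) = 1.
gcd(1, 12) = 1.

1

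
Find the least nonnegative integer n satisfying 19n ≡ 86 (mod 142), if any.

gcd(142, 19) = 1  (142 = 7·19 + 9, 19 = 2·9 + 1, 9 = 9·1).
1 divides 86, so solutions exist.
Back-substituting, 19·(15) + 142·(-2) = 1.
So 19·(15) ≡ 1 (mod 142); multiply by 86: n ≡ 1290 (mod 142).
Smallest nonnegative: n = 1290 mod 142 = 12.

12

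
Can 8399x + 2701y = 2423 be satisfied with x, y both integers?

no

gcd(8399, 2701) = 37  (8399 = 3×2701 + 296, 2701 = 9×296 + 37, 296 = 8×37).
37 does not divide 2423 (remainder 18), so no integer solutions.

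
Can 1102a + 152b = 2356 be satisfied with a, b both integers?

yes

gcd(1102, 152) = 38.
38 divides 2356, so integer solutions exist.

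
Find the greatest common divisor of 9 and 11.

gcd(11, 9):
  11 = 1·9 + 2
  9 = 4·2 + 1
  2 = 2·1
so gcd(11, 9) = 1.

1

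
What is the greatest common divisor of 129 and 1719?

3

gcd(1719, 129):
  1719 = 13×129 + 42
  129 = 3×42 + 3
  42 = 14×3
so gcd(1719, 129) = 3.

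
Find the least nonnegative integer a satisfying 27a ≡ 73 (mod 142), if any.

29

gcd(142, 27) = 1  (142 = 5·27 + 7, 27 = 3·7 + 6, 7 = 1·6 + 1, 6 = 6·1).
1 divides 73, so solutions exist.
Back-substituting, 27·(-21) + 142·(4) = 1.
So 27·(-21) ≡ 1 (mod 142); multiply by 73: a ≡ -1533 (mod 142).
Smallest nonnegative: a = -1533 mod 142 = 29.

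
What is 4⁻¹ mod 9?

7

gcd(9, 4) = 1.
By Bézout, 4·(-2) + 9·(1) = 1.
So 4·-2 ≡ 1 (mod 9), and -2 mod 9 = 7.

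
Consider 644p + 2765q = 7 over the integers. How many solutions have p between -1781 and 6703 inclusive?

21

gcd(2765, 644) = 7.
By Bézout, 644×(73) + 2765×(-17) = 7.
Particular solution: (73, -17).
General solution: p = 73 + 395t, q = -17 - 92t for integer t.
-1781 ≤ 73 + 395t ≤ 6703 gives t ∈ [-4, 16], which is 21 values.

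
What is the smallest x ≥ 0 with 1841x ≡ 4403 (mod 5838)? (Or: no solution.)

199

gcd(5838, 1841):
  5838 = 3×1841 + 315
  1841 = 5×315 + 266
  315 = 1×266 + 49
  266 = 5×49 + 21
  49 = 2×21 + 7
  21 = 3×7
so gcd(5838, 1841) = 7.
7 divides 4403, so solutions exist.
Back-substitute for Bézout coefficients:
  7 = 49 - 2×21
  ... = 1841×(-241) + 5838×(76)
So 1841×(-241) ≡ 7 (mod 5838); multiply by 629: x ≡ -151589 (mod 834).
Smallest nonnegative: x = -151589 mod 834 = 199.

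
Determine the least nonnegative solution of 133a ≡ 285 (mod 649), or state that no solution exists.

gcd(649, 133):
  649 = 4*133 + 117
  133 = 1*117 + 16
  117 = 7*16 + 5
  16 = 3*5 + 1
  5 = 5*1
so gcd(649, 133) = 1.
1 divides 285, so solutions exist.
Back-substitute for Bézout coefficients:
  1 = 16 - 3*5
  ... = 133*(122) + 649*(-25)
So 133*(122) ≡ 1 (mod 649); multiply by 285: a ≡ 34770 (mod 649).
Smallest nonnegative: a = 34770 mod 649 = 373.

373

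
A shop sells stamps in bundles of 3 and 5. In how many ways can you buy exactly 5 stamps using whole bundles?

Need nonnegative integers with 3j + 5k = 5.
gcd(3, 5) = 1, and 3·(2) + 5·(-1) = 1.
So (j₀, k₀) = (10, -5); general j = 10 + 5t, k = -5 - 3t.
j ≥ 0 ⇒ t ≥ -2; k ≥ 0 ⇒ t ≤ -2. That's 1 value of t.

1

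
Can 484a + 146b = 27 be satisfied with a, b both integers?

gcd(484, 146):
  484 = 3×146 + 46
  146 = 3×46 + 8
  46 = 5×8 + 6
  8 = 1×6 + 2
  6 = 3×2
so gcd(484, 146) = 2.
2 does not divide 27 (remainder 1), so no integer solutions.

no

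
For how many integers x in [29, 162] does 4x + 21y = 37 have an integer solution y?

gcd(21, 4) = 1.
By Bézout, 4×(-5) + 21×(1) = 1.
Particular solution: (4, 1).
General solution: x = 4 + 21t, y = 1 - 4t for integer t.
29 ≤ 4 + 21t ≤ 162 gives t ∈ [2, 7], which is 6 values.

6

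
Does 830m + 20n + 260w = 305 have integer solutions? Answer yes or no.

no

gcd(830, 20) = 10  (830 = 41·20 + 10, 20 = 2·10).
gcd(10, 260) = 10.
10 does not divide 305 (remainder 5), so no integer solutions.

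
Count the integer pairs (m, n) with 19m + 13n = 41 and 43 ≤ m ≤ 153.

9

gcd(19, 13) = 1  (19 = 1·13 + 6, 13 = 2·6 + 1, 6 = 6·1).
Back-substituting, 19·(-2) + 13·(3) = 1.
Scale by 41: particular solution (-82, 123); reduce m mod 13: (9, -10).
General solution: m = 9 + 13t, n = -10 - 19t for integer t.
43 ≤ 9 + 13t ≤ 153 gives t ∈ [3, 11], which is 9 values.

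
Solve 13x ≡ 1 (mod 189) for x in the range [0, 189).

160

gcd(189, 13) = 1.
By Bézout, 13×(-29) + 189×(2) = 1.
So 13×-29 ≡ 1 (mod 189), and -29 mod 189 = 160.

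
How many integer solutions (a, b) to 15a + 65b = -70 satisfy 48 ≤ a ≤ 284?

18

gcd(65, 15):
  65 = 4·15 + 5
  15 = 3·5
so gcd(65, 15) = 5.
Back-substitute for Bézout coefficients:
  5 = 65 - 4·15
  ... = 15·(-4) + 65·(1)
Scale by -14: particular solution (56, -14); reduce a mod 13: (4, -2).
General solution: a = 4 + 13t, b = -2 - 3t for integer t.
48 ≤ 4 + 13t ≤ 284 gives t ∈ [4, 21], which is 18 values.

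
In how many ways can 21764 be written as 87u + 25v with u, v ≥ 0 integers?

10

gcd(87, 25) = 1  (87 = 3*25 + 12, 25 = 2*12 + 1, 12 = 12*1).
Back-substituting, 87*(-2) + 25*(7) = 1.
Scale by 21764: one solution is (-43528, 152348). Reduce u mod 25: (22, 794).
General: u = 22 + 25t, v = 794 - 87t.
u ≥ 0 ⇒ t ≥ 0; v ≥ 0 ⇒ t ≤ 9. So t ∈ [0, 9]: 10 solutions.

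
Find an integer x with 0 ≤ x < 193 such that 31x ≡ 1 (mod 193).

gcd(193, 31):
  193 = 6*31 + 7
  31 = 4*7 + 3
  7 = 2*3 + 1
  3 = 3*1
so gcd(193, 31) = 1.
Back-substitute for Bézout coefficients:
  1 = 7 - 2*3
  ... = 31*(-56) + 193*(9)
So 31*-56 ≡ 1 (mod 193), and -56 mod 193 = 137.

137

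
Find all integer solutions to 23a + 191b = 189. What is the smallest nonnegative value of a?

gcd(191, 23):
  191 = 8×23 + 7
  23 = 3×7 + 2
  7 = 3×2 + 1
  2 = 2×1
so gcd(191, 23) = 1.
1 divides 189, so solutions exist.
Back-substitute for Bézout coefficients:
  1 = 7 - 3×2
  ... = 23×(-83) + 191×(10)
Scale by 189/1 = 189: (a₀, b₀) = (-15687, 1890).
General solution: a = -15687 + 191t, b = 1890 - 23t for integer t.
a ≥ 0: smallest is -15687 mod 191 = 166 (at t = 83), with b = -19.

166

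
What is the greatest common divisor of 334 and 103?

gcd(334, 103):
  334 = 3×103 + 25
  103 = 4×25 + 3
  25 = 8×3 + 1
  3 = 3×1
so gcd(334, 103) = 1.

1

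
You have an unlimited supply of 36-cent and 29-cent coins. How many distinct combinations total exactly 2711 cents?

Need nonnegative integers with 36j + 29k = 2711.
gcd(36, 29) = 1, and 36·(-4) + 29·(5) = 1.
So (j₀, k₀) = (-10844, 13555); general j = -10844 + 29t, k = 13555 - 36t.
j ≥ 0 ⇒ t ≥ 374; k ≥ 0 ⇒ t ≤ 376. That's 3 values of t.

3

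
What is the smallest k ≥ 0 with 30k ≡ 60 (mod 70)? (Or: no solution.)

2

gcd(70, 30) = 10  (70 = 2×30 + 10, 30 = 3×10).
10 divides 60, so solutions exist.
Back-substituting, 30×(-2) + 70×(1) = 10.
So 30×(-2) ≡ 10 (mod 70); multiply by 6: k ≡ -12 (mod 7).
Smallest nonnegative: k = -12 mod 7 = 2.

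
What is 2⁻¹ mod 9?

gcd(9, 2) = 1  (9 = 4×2 + 1, 2 = 2×1).
Back-substituting, 2×(-4) + 9×(1) = 1.
So 2×-4 ≡ 1 (mod 9), and -4 mod 9 = 5.

5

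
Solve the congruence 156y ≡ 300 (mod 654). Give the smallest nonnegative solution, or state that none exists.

69

gcd(654, 156):
  654 = 4*156 + 30
  156 = 5*30 + 6
  30 = 5*6
so gcd(654, 156) = 6.
6 divides 300, so solutions exist.
Back-substitute for Bézout coefficients:
  6 = 156 - 5*30
  ... = 156*(21) + 654*(-5)
So 156*(21) ≡ 6 (mod 654); multiply by 50: y ≡ 1050 (mod 109).
Smallest nonnegative: y = 1050 mod 109 = 69.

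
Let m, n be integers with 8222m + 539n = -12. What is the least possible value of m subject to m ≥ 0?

gcd(8222, 539):
  8222 = 15*539 + 137
  539 = 3*137 + 128
  137 = 1*128 + 9
  128 = 14*9 + 2
  9 = 4*2 + 1
  2 = 2*1
so gcd(8222, 539) = 1.
1 divides -12, so solutions exist.
Back-substitute for Bézout coefficients:
  1 = 9 - 4*2
  ... = 8222*(240) + 539*(-3661)
Scale by -12/1 = -12: (m₀, n₀) = (-2880, 43932).
General solution: m = -2880 + 539t, n = 43932 - 8222t for integer t.
m ≥ 0: smallest is -2880 mod 539 = 354 (at t = 6), with n = -5400.

354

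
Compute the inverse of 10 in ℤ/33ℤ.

10

gcd(33, 10) = 1  (33 = 3·10 + 3, 10 = 3·3 + 1, 3 = 3·1).
Back-substituting, 10·(10) + 33·(-3) = 1.
So 10·10 ≡ 1 (mod 33), and 10 mod 33 = 10.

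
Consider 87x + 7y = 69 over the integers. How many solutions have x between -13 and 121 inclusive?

gcd(87, 7) = 1.
By Bézout, 87×(-2) + 7×(25) = 1.
Particular solution: (2, -15).
General solution: x = 2 + 7t, y = -15 - 87t for integer t.
-13 ≤ 2 + 7t ≤ 121 gives t ∈ [-2, 17], which is 20 values.

20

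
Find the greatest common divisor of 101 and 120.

1

gcd(120, 101) = 1  (120 = 1*101 + 19, 101 = 5*19 + 6, 19 = 3*6 + 1, 6 = 6*1).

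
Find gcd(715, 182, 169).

gcd(715, 182):
  715 = 3·182 + 169
  182 = 1·169 + 13
  169 = 13·13
so gcd(715, 182) = 13.
gcd(13, 169) = 13.

13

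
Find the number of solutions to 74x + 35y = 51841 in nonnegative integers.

20

gcd(74, 35) = 1  (74 = 2×35 + 4, 35 = 8×4 + 3, 4 = 1×3 + 1, 3 = 3×1).
Back-substituting, 74×(9) + 35×(-19) = 1.
Scale by 51841: one solution is (466569, -984979). Reduce x mod 35: (19, 1441).
General: x = 19 + 35t, y = 1441 - 74t.
x ≥ 0 ⇒ t ≥ 0; y ≥ 0 ⇒ t ≤ 19. So t ∈ [0, 19]: 20 solutions.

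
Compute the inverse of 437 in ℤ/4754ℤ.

gcd(4754, 437):
  4754 = 10·437 + 384
  437 = 1·384 + 53
  384 = 7·53 + 13
  53 = 4·13 + 1
  13 = 13·1
so gcd(4754, 437) = 1.
Back-substitute for Bézout coefficients:
  1 = 53 - 4·13
  ... = 437·(359) + 4754·(-33)
So 437·359 ≡ 1 (mod 4754), and 359 mod 4754 = 359.

359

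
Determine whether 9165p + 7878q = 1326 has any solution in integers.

gcd(9165, 7878) = 39  (9165 = 1×7878 + 1287, 7878 = 6×1287 + 156, 1287 = 8×156 + 39, 156 = 4×39).
39 divides 1326, so integer solutions exist.

yes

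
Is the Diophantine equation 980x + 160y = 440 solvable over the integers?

gcd(980, 160):
  980 = 6*160 + 20
  160 = 8*20
so gcd(980, 160) = 20.
20 divides 440, so integer solutions exist.

yes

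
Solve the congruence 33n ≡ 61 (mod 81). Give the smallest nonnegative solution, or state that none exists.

gcd(81, 33):
  81 = 2·33 + 15
  33 = 2·15 + 3
  15 = 5·3
so gcd(81, 33) = 3.
3 does not divide 61, so the congruence has no solution.

no solution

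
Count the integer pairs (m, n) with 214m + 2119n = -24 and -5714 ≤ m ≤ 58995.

gcd(2119, 214):
  2119 = 9*214 + 193
  214 = 1*193 + 21
  193 = 9*21 + 4
  21 = 5*4 + 1
  4 = 4*1
so gcd(2119, 214) = 1.
Back-substitute for Bézout coefficients:
  1 = 21 - 5*4
  ... = 214*(505) + 2119*(-51)
Scale by -24: particular solution (-12120, 1224); reduce m mod 2119: (594, -60).
General solution: m = 594 + 2119t, n = -60 - 214t for integer t.
-5714 ≤ 594 + 2119t ≤ 58995 gives t ∈ [-2, 27], which is 30 values.

30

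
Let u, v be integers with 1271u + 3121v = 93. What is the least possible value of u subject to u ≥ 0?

gcd(3121, 1271):
  3121 = 2*1271 + 579
  1271 = 2*579 + 113
  579 = 5*113 + 14
  113 = 8*14 + 1
  14 = 14*1
so gcd(3121, 1271) = 1.
1 divides 93, so solutions exist.
Back-substitute for Bézout coefficients:
  1 = 113 - 8*14
  ... = 1271*(221) + 3121*(-90)
Scale by 93/1 = 93: (u₀, v₀) = (20553, -8370).
General solution: u = 20553 + 3121t, v = -8370 - 1271t for integer t.
u ≥ 0: smallest is 20553 mod 3121 = 1827 (at t = -6), with v = -744.

1827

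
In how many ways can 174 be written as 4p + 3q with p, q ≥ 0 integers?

gcd(4, 3):
  4 = 1*3 + 1
  3 = 3*1
so gcd(4, 3) = 1.
Back-substitute for Bézout coefficients:
  1 = 4 - 1*3
  ... = 4*(1) + 3*(-1)
Scale by 174: one solution is (174, -174). Reduce p mod 3: (0, 58).
General: p = 0 + 3t, q = 58 - 4t.
p ≥ 0 ⇒ t ≥ 0; q ≥ 0 ⇒ t ≤ 14. So t ∈ [0, 14]: 15 solutions.

15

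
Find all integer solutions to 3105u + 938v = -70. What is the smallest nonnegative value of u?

gcd(3105, 938):
  3105 = 3×938 + 291
  938 = 3×291 + 65
  291 = 4×65 + 31
  65 = 2×31 + 3
  31 = 10×3 + 1
  3 = 3×1
so gcd(3105, 938) = 1.
1 divides -70, so solutions exist.
Back-substitute for Bézout coefficients:
  1 = 31 - 10×3
  ... = 3105×(303) + 938×(-1003)
Scale by -70/1 = -70: (u₀, v₀) = (-21210, 70210).
General solution: u = -21210 + 938t, v = 70210 - 3105t for integer t.
u ≥ 0: smallest is -21210 mod 938 = 364 (at t = 23), with v = -1205.

364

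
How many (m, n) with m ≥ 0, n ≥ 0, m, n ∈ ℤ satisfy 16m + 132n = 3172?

6

gcd(132, 16) = 4  (132 = 8·16 + 4, 16 = 4·4).
Back-substituting, 16·(-8) + 132·(1) = 4.
Scale by 793: one solution is (-6344, 793). Reduce m mod 33: (25, 21).
General: m = 25 + 33t, n = 21 - 4t.
m ≥ 0 ⇒ t ≥ 0; n ≥ 0 ⇒ t ≤ 5. So t ∈ [0, 5]: 6 solutions.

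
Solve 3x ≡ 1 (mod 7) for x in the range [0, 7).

gcd(7, 3) = 1  (7 = 2*3 + 1, 3 = 3*1).
Back-substituting, 3*(-2) + 7*(1) = 1.
So 3*-2 ≡ 1 (mod 7), and -2 mod 7 = 5.

5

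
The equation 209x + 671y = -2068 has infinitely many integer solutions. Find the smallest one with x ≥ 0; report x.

19

gcd(671, 209):
  671 = 3·209 + 44
  209 = 4·44 + 33
  44 = 1·33 + 11
  33 = 3·11
so gcd(671, 209) = 11.
11 divides -2068, so solutions exist.
Back-substitute for Bézout coefficients:
  11 = 44 - 1·33
  ... = 209·(-16) + 671·(5)
Scale by -2068/11 = -188: (x₀, y₀) = (3008, -940).
General solution: x = 3008 + 61t, y = -940 - 19t for integer t.
x ≥ 0: smallest is 3008 mod 61 = 19 (at t = -49), with y = -9.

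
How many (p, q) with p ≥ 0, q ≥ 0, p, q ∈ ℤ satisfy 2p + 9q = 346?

gcd(9, 2) = 1  (9 = 4·2 + 1, 2 = 2·1).
Back-substituting, 2·(-4) + 9·(1) = 1.
Scale by 346: one solution is (-1384, 346). Reduce p mod 9: (2, 38).
General: p = 2 + 9t, q = 38 - 2t.
p ≥ 0 ⇒ t ≥ 0; q ≥ 0 ⇒ t ≤ 19. So t ∈ [0, 19]: 20 solutions.

20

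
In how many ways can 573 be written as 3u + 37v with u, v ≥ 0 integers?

6

gcd(37, 3):
  37 = 12*3 + 1
  3 = 3*1
so gcd(37, 3) = 1.
Back-substitute for Bézout coefficients:
  1 = 37 - 12*3
  ... = 3*(-12) + 37*(1)
Scale by 573: one solution is (-6876, 573). Reduce u mod 37: (6, 15).
General: u = 6 + 37t, v = 15 - 3t.
u ≥ 0 ⇒ t ≥ 0; v ≥ 0 ⇒ t ≤ 5. So t ∈ [0, 5]: 6 solutions.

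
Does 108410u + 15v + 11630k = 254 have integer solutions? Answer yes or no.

no

gcd(108410, 15):
  108410 = 7227×15 + 5
  15 = 3×5
so gcd(108410, 15) = 5.
gcd(5, 11630) = 5.
5 does not divide 254 (remainder 4), so no integer solutions.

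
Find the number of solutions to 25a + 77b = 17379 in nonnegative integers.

9

gcd(77, 25) = 1.
By Bézout, 25·(37) + 77·(-12) = 1.
One solution: (73, 202).
General: a = 73 + 77t, b = 202 - 25t.
a ≥ 0 ⇒ t ≥ 0; b ≥ 0 ⇒ t ≤ 8. So t ∈ [0, 8]: 9 solutions.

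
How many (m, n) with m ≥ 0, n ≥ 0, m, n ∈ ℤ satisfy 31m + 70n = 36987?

gcd(70, 31) = 1.
By Bézout, 31*(-9) + 70*(4) = 1.
One solution: (37, 512).
General: m = 37 + 70t, n = 512 - 31t.
m ≥ 0 ⇒ t ≥ 0; n ≥ 0 ⇒ t ≤ 16. So t ∈ [0, 16]: 17 solutions.

17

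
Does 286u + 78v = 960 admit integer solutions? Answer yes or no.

gcd(286, 78):
  286 = 3*78 + 52
  78 = 1*52 + 26
  52 = 2*26
so gcd(286, 78) = 26.
26 does not divide 960 (remainder 24), so no integer solutions.

no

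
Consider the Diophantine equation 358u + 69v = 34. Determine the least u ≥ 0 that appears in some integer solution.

61

gcd(358, 69) = 1.
1 divides 34, so solutions exist.
By Bézout, 358×(16) + 69×(-83) = 1.
Scale by 34/1 = 34: (u₀, v₀) = (544, -2822).
General solution: u = 544 + 69t, v = -2822 - 358t for integer t.
u ≥ 0: smallest is 544 mod 69 = 61 (at t = -7), with v = -316.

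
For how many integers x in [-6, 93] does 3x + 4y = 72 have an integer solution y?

25

gcd(4, 3) = 1.
By Bézout, 3×(-1) + 4×(1) = 1.
Particular solution: (0, 18).
General solution: x = 0 + 4t, y = 18 - 3t for integer t.
-6 ≤ 0 + 4t ≤ 93 gives t ∈ [-1, 23], which is 25 values.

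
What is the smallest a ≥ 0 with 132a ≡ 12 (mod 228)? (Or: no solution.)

7

gcd(228, 132) = 12.
12 divides 12, so solutions exist.
By Bézout, 132*(7) + 228*(-4) = 12.
So 132*(7) ≡ 12 (mod 228); multiply by 1: a ≡ 7 (mod 19).
Smallest nonnegative: a = 7 mod 19 = 7.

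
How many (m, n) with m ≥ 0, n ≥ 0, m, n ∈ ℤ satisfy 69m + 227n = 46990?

gcd(227, 69):
  227 = 3·69 + 20
  69 = 3·20 + 9
  20 = 2·9 + 2
  9 = 4·2 + 1
  2 = 2·1
so gcd(227, 69) = 1.
Back-substitute for Bézout coefficients:
  1 = 9 - 4·2
  ... = 69·(102) + 227·(-31)
Scale by 46990: one solution is (4792980, -1456690). Reduce m mod 227: (102, 176).
General: m = 102 + 227t, n = 176 - 69t.
m ≥ 0 ⇒ t ≥ 0; n ≥ 0 ⇒ t ≤ 2. So t ∈ [0, 2]: 3 solutions.

3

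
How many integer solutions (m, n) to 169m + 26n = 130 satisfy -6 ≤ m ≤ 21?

gcd(169, 26) = 13  (169 = 6*26 + 13, 26 = 2*13).
Back-substituting, 169*(1) + 26*(-6) = 13.
Scale by 10: particular solution (10, -60); reduce m mod 2: (0, 5).
General solution: m = 0 + 2t, n = 5 - 13t for integer t.
-6 ≤ 0 + 2t ≤ 21 gives t ∈ [-3, 10], which is 14 values.

14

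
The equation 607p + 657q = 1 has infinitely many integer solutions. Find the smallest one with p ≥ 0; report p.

565

gcd(657, 607):
  657 = 1*607 + 50
  607 = 12*50 + 7
  50 = 7*7 + 1
  7 = 7*1
so gcd(657, 607) = 1.
1 divides 1, so solutions exist.
Back-substitute for Bézout coefficients:
  1 = 50 - 7*7
  ... = 607*(-92) + 657*(85)
Scale by 1/1 = 1: (p₀, q₀) = (-92, 85).
General solution: p = -92 + 657t, q = 85 - 607t for integer t.
p ≥ 0: smallest is -92 mod 657 = 565 (at t = 1), with q = -522.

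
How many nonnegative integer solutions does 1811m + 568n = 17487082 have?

gcd(1811, 568) = 1.
By Bézout, 1811×(-69) + 568×(220) = 1.
One solution: (558, 29008).
General: m = 558 + 568t, n = 29008 - 1811t.
m ≥ 0 ⇒ t ≥ 0; n ≥ 0 ⇒ t ≤ 16. So t ∈ [0, 16]: 17 solutions.

17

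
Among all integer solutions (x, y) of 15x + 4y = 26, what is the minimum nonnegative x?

gcd(15, 4):
  15 = 3×4 + 3
  4 = 1×3 + 1
  3 = 3×1
so gcd(15, 4) = 1.
1 divides 26, so solutions exist.
Back-substitute for Bézout coefficients:
  1 = 4 - 1×3
  ... = 15×(-1) + 4×(4)
Scale by 26/1 = 26: (x₀, y₀) = (-26, 104).
General solution: x = -26 + 4t, y = 104 - 15t for integer t.
x ≥ 0: smallest is -26 mod 4 = 2 (at t = 7), with y = -1.

2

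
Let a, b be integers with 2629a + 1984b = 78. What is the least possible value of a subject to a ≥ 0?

gcd(2629, 1984) = 1.
1 divides 78, so solutions exist.
By Bézout, 2629·(-243) + 1984·(322) = 1.
Scale by 78/1 = 78: (a₀, b₀) = (-18954, 25116).
General solution: a = -18954 + 1984t, b = 25116 - 2629t for integer t.
a ≥ 0: smallest is -18954 mod 1984 = 886 (at t = 10), with b = -1174.

886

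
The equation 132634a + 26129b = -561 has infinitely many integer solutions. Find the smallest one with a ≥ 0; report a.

gcd(132634, 26129):
  132634 = 5*26129 + 1989
  26129 = 13*1989 + 272
  1989 = 7*272 + 85
  272 = 3*85 + 17
  85 = 5*17
so gcd(132634, 26129) = 17.
17 divides -561, so solutions exist.
Back-substitute for Bézout coefficients:
  17 = 272 - 3*85
  ... = 132634*(-289) + 26129*(1467)
Scale by -561/17 = -33: (a₀, b₀) = (9537, -48411).
General solution: a = 9537 + 1537t, b = -48411 - 7802t for integer t.
a ≥ 0: smallest is 9537 mod 1537 = 315 (at t = -6), with b = -1599.

315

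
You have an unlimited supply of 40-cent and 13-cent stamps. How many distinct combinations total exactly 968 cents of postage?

Need nonnegative integers with 40j + 13k = 968.
gcd(40, 13) = 1, and 40·(1) + 13·(-3) = 1.
So (j₀, k₀) = (968, -2904); general j = 968 + 13t, k = -2904 - 40t.
j ≥ 0 ⇒ t ≥ -74; k ≥ 0 ⇒ t ≤ -73. That's 2 values of t.

2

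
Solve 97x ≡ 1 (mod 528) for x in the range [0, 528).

49

gcd(528, 97) = 1.
By Bézout, 97·(49) + 528·(-9) = 1.
So 97·49 ≡ 1 (mod 528), and 49 mod 528 = 49.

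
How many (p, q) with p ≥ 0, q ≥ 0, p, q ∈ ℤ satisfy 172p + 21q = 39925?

gcd(172, 21) = 1.
By Bézout, 172·(-5) + 21·(41) = 1.
One solution: (1, 1893).
General: p = 1 + 21t, q = 1893 - 172t.
p ≥ 0 ⇒ t ≥ 0; q ≥ 0 ⇒ t ≤ 11. So t ∈ [0, 11]: 12 solutions.

12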